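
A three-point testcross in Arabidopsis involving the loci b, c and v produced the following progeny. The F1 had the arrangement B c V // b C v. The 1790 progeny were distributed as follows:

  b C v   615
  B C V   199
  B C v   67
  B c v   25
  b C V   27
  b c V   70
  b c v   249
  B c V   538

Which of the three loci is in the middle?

The two rarest classes, B c v and b C V, are the double crossovers. Comparing them with the parentals, only the v allele has switched, so v is the middle locus and the order is b – v – c.

v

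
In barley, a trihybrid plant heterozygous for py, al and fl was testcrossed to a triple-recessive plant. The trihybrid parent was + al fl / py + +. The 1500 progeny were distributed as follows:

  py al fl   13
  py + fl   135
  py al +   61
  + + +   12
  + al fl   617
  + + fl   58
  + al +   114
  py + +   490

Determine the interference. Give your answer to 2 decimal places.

The two rarest classes, py al fl and + + +, are the double crossovers. Comparing them with the parentals, only the py allele has switched, so py is the middle locus and the order is fl – py – al.
fl–py: (249 + 25)/1500 = 0.1827; py–al: (119 + 25)/1500 = 0.0960.
Expected DCO frequency = 0.1827 × 0.0960 ≈ 0.01754; observed = 25/1500 ≈ 0.01667.
Coefficient of coincidence = 0.01667/0.01754 ≈ 0.95; interference = 1 − 0.95 = 0.05.

0.05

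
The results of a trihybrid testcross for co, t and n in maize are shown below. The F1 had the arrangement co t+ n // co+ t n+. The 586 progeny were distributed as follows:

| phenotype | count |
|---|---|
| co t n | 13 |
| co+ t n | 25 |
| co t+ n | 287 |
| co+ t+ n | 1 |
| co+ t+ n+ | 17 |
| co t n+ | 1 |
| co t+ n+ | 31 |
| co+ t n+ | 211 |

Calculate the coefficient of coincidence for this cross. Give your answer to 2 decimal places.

0.63

The two rarest classes, co+ t+ n and co t n+, are the double crossovers. Comparing them with the parentals, only the co allele has switched, so co is the middle locus and the order is t – co – n.
t–co: (30 + 2)/586 = 0.0546; co–n: (56 + 2)/586 = 0.0990.
Expected DCO frequency = 0.0546 × 0.0990 ≈ 0.00541; observed = 2/586 ≈ 0.00341.
Coefficient of coincidence = 0.00341/0.00541 ≈ 0.63.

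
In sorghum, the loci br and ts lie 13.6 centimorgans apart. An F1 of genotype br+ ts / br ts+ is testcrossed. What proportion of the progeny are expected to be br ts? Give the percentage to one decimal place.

6.8%

A map distance of 13.6 centimorgans corresponds to a recombination frequency of 0.136.
The F1 is br+ ts / br ts+, so br ts is a recombinant gamete class with expected frequency r/2 = 0.136/2 = 0.0680.
That is 0.0680 = 6.8% of the progeny.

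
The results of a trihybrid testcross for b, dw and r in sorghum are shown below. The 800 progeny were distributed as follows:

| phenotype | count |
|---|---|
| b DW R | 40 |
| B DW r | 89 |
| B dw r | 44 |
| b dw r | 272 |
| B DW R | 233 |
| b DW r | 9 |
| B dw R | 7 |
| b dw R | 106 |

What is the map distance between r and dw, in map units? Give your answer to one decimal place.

26.4 map units

The two most frequent reciprocal classes, B DW R and b dw r, are the parental types, so the F1 was B DW R / b dw r.
The two rarest classes, B dw R and b DW r, are the double crossovers. Comparing them with the parentals, only the dw allele has switched, so dw is the middle locus and the order is r – dw – b.
Crossovers in the r–dw interval produce the single-crossover classes B DW r and b dw R (89 + 106 = 195) plus the double crossovers (16).
RF(r–dw) = (195 + 16) / 800 = 211/800 = 0.2637 → 26.4 map units.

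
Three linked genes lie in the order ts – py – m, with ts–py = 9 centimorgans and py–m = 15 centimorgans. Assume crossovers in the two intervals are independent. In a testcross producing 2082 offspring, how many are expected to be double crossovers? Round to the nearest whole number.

28

Map distances give recombination frequencies of 0.090 and 0.150 for the two intervals.
With no interference, expected double-crossover frequency = 0.090 × 0.150 = 0.01350.
Expected number = 0.01350 × 2082 = 28.11 ≈ 28.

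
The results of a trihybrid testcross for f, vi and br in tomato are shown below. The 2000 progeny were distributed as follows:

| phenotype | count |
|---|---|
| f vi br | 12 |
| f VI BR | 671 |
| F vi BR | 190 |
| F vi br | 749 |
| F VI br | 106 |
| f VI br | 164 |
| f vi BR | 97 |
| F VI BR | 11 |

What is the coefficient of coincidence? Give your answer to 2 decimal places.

The two most frequent reciprocal classes, f VI BR and F vi br, are the parental types, so the F1 was f VI BR / F vi br.
The two rarest classes, F VI BR and f vi br, are the double crossovers. Comparing them with the parentals, only the f allele has switched, so f is the middle locus and the order is vi – f – br.
vi–f: (203 + 23)/2000 = 0.1130; f–br: (354 + 23)/2000 = 0.1885.
Expected DCO frequency = 0.1130 × 0.1885 ≈ 0.02130; observed = 23/2000 ≈ 0.01150.
Coefficient of coincidence = 0.01150/0.02130 ≈ 0.54.

0.54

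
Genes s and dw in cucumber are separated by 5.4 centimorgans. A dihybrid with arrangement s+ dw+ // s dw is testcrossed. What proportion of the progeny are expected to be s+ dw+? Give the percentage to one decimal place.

47.3%

A map distance of 5.4 centimorgans corresponds to a recombination frequency of 0.054.
The F1 is s+ dw+ / s dw, so s+ dw+ is a parental gamete class with expected frequency (1 − r)/2 = 0.946/2 = 0.4730.
That is 0.4730 = 47.3% of the progeny.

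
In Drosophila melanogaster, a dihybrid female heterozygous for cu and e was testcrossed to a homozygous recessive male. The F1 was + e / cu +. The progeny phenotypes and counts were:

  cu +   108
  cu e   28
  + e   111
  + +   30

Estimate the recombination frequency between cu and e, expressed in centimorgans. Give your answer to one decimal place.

20.9 centimorgans

The recombinant classes are + + and cu e: 30 + 28 = 58.
Recombination frequency = 58/277 = 0.2094 ≈ 20.9%, i.e. 20.9 centimorgans.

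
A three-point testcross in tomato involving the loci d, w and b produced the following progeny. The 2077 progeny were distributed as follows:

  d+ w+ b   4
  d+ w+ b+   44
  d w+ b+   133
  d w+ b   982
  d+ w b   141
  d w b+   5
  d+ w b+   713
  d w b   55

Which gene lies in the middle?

The two most frequent reciprocal classes, d+ w b+ and d w+ b, are the parental types, so the F1 was d+ w b+ / d w+ b.
The two rarest classes, d w b+ and d+ w+ b, are the double crossovers. Comparing them with the parentals, only the d allele has switched, so d is the middle locus and the order is b – d – w.

d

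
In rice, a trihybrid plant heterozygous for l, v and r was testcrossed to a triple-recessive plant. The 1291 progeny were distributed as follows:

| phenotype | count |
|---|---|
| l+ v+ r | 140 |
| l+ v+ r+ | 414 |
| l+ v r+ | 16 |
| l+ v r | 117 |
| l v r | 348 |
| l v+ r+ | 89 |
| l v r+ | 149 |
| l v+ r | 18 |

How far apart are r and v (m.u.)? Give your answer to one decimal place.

25.0 m.u.

The two most frequent reciprocal classes, l v r and l+ v+ r+, are the parental types, so the F1 was l v r / l+ v+ r+.
The two rarest classes, l v+ r and l+ v r+, are the double crossovers. Comparing them with the parentals, only the v allele has switched, so v is the middle locus and the order is r – v – l.
Crossovers in the r–v interval produce the single-crossover classes l v r+ and l+ v+ r (149 + 140 = 289) plus the double crossovers (34).
RF(r–v) = (289 + 34) / 1291 = 323/1291 = 0.2502 → 25.0 m.u.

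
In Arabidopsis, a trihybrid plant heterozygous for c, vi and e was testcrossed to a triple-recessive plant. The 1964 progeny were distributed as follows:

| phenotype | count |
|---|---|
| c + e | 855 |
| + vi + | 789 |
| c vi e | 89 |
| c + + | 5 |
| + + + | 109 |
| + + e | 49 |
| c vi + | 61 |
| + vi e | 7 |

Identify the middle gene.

e

The two most frequent reciprocal classes, c + e and + vi +, are the parental types, so the F1 was c + e / + vi +.
The two rarest classes, c + + and + vi e, are the double crossovers. Comparing them with the parentals, only the e allele has switched, so e is the middle locus and the order is vi – e – c.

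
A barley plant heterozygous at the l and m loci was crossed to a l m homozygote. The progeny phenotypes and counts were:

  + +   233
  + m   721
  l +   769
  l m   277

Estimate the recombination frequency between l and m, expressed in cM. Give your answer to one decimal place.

25.5 cM

The two most frequent classes, + m (721) and l + (769), are the parental types, so the F1 was + m / l +.
The recombinant classes are + + and l m: 233 + 277 = 510.
Recombination frequency = 510/2000 = 0.2550 ≈ 25.5%, i.e. 25.5 cM.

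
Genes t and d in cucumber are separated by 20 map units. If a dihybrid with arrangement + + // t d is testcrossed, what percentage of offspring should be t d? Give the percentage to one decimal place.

A map distance of 20 map units corresponds to a recombination frequency of 0.200.
The F1 is + + / t d, so t d is a parental gamete class with expected frequency (1 − r)/2 = 0.800/2 = 0.4000.
That is 0.4000 = 40.0% of the progeny.

40.0%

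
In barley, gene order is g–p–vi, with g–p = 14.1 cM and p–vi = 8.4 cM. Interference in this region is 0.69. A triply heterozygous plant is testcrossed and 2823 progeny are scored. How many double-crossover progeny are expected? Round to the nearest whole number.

10

Map distances give recombination frequencies of 0.141 and 0.084 for the two intervals.
With interference 0.69 (so coincidence = 0.31), expected double-crossover frequency = 0.141 × 0.084 × 0.31 = 0.00367.
Expected number = 0.00367 × 2823 = 10.37 ≈ 10.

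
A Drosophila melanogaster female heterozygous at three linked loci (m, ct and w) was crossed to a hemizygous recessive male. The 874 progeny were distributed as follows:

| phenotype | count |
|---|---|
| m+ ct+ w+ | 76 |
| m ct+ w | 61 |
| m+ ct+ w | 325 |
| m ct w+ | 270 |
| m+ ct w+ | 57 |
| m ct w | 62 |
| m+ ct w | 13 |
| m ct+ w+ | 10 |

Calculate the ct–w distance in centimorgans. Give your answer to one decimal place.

18.4 centimorgans

The two most frequent reciprocal classes, m+ ct+ w and m ct w+, are the parental types, so the F1 was m+ ct+ w / m ct w+.
The two rarest classes, m+ ct w and m ct+ w+, are the double crossovers. Comparing them with the parentals, only the ct allele has switched, so ct is the middle locus and the order is w – ct – m.
Crossovers in the w–ct interval produce the single-crossover classes m+ ct+ w+ and m ct w (76 + 62 = 138) plus the double crossovers (23).
RF(w–ct) = (138 + 23) / 874 = 161/874 = 0.1842 → 18.4 centimorgans.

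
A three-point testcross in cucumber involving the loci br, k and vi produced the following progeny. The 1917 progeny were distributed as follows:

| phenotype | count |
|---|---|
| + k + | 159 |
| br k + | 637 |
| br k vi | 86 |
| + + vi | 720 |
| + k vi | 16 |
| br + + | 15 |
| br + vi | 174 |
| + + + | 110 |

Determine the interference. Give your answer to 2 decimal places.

The two most frequent reciprocal classes, br k + and + + vi, are the parental types, so the F1 was br k + / + + vi.
The two rarest classes, br + + and + k vi, are the double crossovers. Comparing them with the parentals, only the k allele has switched, so k is the middle locus and the order is vi – k – br.
vi–k: (196 + 31)/1917 = 0.1184; k–br: (333 + 31)/1917 = 0.1899.
Expected DCO frequency = 0.1184 × 0.1899 ≈ 0.02248; observed = 31/1917 ≈ 0.01617.
Coefficient of coincidence = 0.01617/0.02248 ≈ 0.72; interference = 1 − 0.72 = 0.28.

0.28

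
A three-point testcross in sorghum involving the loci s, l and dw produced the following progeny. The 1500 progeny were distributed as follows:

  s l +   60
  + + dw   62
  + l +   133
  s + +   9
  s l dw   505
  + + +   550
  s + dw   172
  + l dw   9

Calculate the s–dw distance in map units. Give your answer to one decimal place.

9.3 map units

The two most frequent reciprocal classes, + + + and s l dw, are the parental types, so the F1 was + + + / s l dw.
The two rarest classes, s + + and + l dw, are the double crossovers. Comparing them with the parentals, only the s allele has switched, so s is the middle locus and the order is dw – s – l.
Crossovers in the dw–s interval produce the single-crossover classes + + dw and s l + (62 + 60 = 122) plus the double crossovers (18).
RF(dw–s) = (122 + 18) / 1500 = 140/1500 = 0.0933 → 9.3 map units.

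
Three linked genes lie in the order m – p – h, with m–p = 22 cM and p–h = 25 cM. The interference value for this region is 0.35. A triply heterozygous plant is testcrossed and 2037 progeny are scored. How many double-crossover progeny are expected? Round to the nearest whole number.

73

Map distances give recombination frequencies of 0.220 and 0.250 for the two intervals.
With interference 0.35 (so coincidence = 0.65), expected double-crossover frequency = 0.220 × 0.250 × 0.65 = 0.03575.
Expected number = 0.03575 × 2037 = 72.82 ≈ 73.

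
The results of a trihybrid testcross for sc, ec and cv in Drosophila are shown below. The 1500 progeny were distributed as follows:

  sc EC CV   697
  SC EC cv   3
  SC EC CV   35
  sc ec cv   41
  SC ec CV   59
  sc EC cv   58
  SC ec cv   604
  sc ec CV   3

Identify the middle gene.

ec

The two most frequent reciprocal classes, sc EC CV and SC ec cv, are the parental types, so the F1 was sc EC CV / SC ec cv.
The two rarest classes, sc ec CV and SC EC cv, are the double crossovers. Comparing them with the parentals, only the ec allele has switched, so ec is the middle locus and the order is sc – ec – cv.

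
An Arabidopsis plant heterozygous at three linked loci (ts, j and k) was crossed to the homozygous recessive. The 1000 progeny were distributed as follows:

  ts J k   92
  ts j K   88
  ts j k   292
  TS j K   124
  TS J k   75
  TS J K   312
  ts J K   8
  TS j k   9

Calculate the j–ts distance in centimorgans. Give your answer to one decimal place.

The two most frequent reciprocal classes, TS J K and ts j k, are the parental types, so the F1 was TS J K / ts j k.
The two rarest classes, ts J K and TS j k, are the double crossovers. Comparing them with the parentals, only the ts allele has switched, so ts is the middle locus and the order is j – ts – k.
Crossovers in the j–ts interval produce the single-crossover classes TS j K and ts J k (124 + 92 = 216) plus the double crossovers (17).
RF(j–ts) = (216 + 17) / 1000 = 233/1000 = 0.2330 → 23.3 centimorgans.

23.3 centimorgans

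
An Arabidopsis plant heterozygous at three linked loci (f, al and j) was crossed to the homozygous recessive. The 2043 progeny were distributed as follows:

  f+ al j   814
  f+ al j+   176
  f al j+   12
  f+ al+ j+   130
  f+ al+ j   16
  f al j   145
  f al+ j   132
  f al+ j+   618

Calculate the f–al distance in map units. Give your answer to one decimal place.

14.8 map units

The two most frequent reciprocal classes, f+ al j and f al+ j+, are the parental types, so the F1 was f+ al j / f al+ j+.
The two rarest classes, f+ al+ j and f al j+, are the double crossovers. Comparing them with the parentals, only the al allele has switched, so al is the middle locus and the order is j – al – f.
Crossovers in the al–f interval produce the single-crossover classes f al j and f+ al+ j+ (145 + 130 = 275) plus the double crossovers (28).
RF(al–f) = (275 + 28) / 2043 = 303/2043 = 0.1483 → 14.8 map units.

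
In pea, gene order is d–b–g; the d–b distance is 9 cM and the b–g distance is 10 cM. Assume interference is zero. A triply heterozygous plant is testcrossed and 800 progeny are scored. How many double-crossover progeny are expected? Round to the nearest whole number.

7

Map distances give recombination frequencies of 0.090 and 0.100 for the two intervals.
With no interference, expected double-crossover frequency = 0.090 × 0.100 = 0.00900.
Expected number = 0.00900 × 800 = 7.20 ≈ 7.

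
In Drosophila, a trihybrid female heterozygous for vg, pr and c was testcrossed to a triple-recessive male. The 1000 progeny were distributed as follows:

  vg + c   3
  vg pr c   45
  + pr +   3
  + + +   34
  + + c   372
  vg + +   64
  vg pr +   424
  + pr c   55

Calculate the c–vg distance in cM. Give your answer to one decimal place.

The two most frequent reciprocal classes, + + c and vg pr +, are the parental types, so the F1 was + + c / vg pr +.
The two rarest classes, vg + c and + pr +, are the double crossovers. Comparing them with the parentals, only the vg allele has switched, so vg is the middle locus and the order is c – vg – pr.
Crossovers in the c–vg interval produce the single-crossover classes + + + and vg pr c (34 + 45 = 79) plus the double crossovers (6).
RF(c–vg) = (79 + 6) / 1000 = 85/1000 = 0.0850 → 8.5 cM.

8.5 cM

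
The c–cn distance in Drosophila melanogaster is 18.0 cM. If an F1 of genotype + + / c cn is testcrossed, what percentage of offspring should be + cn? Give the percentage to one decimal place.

A map distance of 18.0 cM corresponds to a recombination frequency of 0.180.
The F1 is + + / c cn, so + cn is a recombinant gamete class with expected frequency r/2 = 0.180/2 = 0.0900.
That is 0.0900 = 9.0% of the progeny.

9.0%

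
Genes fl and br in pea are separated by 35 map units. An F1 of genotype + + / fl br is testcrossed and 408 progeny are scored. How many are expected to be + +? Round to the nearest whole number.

133

A map distance of 35 map units corresponds to a recombination frequency of 0.350.
The F1 is + + / fl br, so + + is a parental gamete class with expected frequency (1 − r)/2 = 0.650/2 = 0.3250.
Expected number = 0.3250 × 408 = 132.60 ≈ 133.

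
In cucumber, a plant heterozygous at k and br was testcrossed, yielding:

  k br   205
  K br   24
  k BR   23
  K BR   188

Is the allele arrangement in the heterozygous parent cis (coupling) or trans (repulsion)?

The two most frequent classes are K BR (188) and k br (205); these are the parental (non-recombinant) types.
So the F1 carried K BR on one chromosome and k br on the other — the recessive alleles are on the same chromosome (cis / coupling).

cis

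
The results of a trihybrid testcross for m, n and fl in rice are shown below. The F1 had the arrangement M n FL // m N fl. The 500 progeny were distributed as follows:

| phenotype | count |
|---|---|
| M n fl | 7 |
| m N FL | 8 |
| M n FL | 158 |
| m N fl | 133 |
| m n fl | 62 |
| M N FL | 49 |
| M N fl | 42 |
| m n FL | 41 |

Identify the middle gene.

The two rarest classes, M n fl and m N FL, are the double crossovers. Comparing them with the parentals, only the fl allele has switched, so fl is the middle locus and the order is n – fl – m.

fl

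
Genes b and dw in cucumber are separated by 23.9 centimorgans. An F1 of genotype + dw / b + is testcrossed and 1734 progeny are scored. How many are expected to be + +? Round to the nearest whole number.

A map distance of 23.9 centimorgans corresponds to a recombination frequency of 0.239.
The F1 is + dw / b +, so + + is a recombinant gamete class with expected frequency r/2 = 0.239/2 = 0.1195.
Expected number = 0.1195 × 1734 = 207.21 ≈ 207.

207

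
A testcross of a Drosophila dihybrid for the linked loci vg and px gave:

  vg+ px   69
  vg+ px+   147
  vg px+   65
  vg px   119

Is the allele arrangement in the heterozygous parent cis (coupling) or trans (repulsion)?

The two most frequent classes are vg+ px+ (147) and vg px (119); these are the parental (non-recombinant) types.
So the F1 carried vg+ px+ on one chromosome and vg px on the other — the recessive alleles are on the same chromosome (cis / coupling).

cis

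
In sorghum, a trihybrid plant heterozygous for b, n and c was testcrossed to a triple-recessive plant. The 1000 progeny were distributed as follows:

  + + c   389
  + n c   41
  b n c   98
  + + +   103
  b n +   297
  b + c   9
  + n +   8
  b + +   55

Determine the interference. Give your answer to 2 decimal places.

0.31

The two most frequent reciprocal classes, b n + and + + c, are the parental types, so the F1 was b n + / + + c.
The two rarest classes, + n + and b + c, are the double crossovers. Comparing them with the parentals, only the b allele has switched, so b is the middle locus and the order is n – b – c.
n–b: (96 + 17)/1000 = 0.1130; b–c: (201 + 17)/1000 = 0.2180.
Expected DCO frequency = 0.1130 × 0.2180 ≈ 0.02463; observed = 17/1000 ≈ 0.01700.
Coefficient of coincidence = 0.01700/0.02463 ≈ 0.69; interference = 1 − 0.69 = 0.31.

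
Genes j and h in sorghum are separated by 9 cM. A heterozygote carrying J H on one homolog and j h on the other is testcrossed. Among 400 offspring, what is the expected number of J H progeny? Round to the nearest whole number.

A map distance of 9 cM corresponds to a recombination frequency of 0.090.
The F1 is J H / j h, so J H is a parental gamete class with expected frequency (1 − r)/2 = 0.910/2 = 0.4550.
Expected number = 0.4550 × 400 = 182.00 ≈ 182.

182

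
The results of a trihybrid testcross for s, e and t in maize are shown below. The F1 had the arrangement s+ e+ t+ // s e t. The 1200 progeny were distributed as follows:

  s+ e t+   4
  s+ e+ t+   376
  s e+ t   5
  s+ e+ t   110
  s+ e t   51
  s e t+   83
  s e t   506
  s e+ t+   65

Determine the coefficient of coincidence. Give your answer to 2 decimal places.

0.43

The two rarest classes, s+ e t+ and s e+ t, are the double crossovers. Comparing them with the parentals, only the e allele has switched, so e is the middle locus and the order is s – e – t.
s–e: (116 + 9)/1200 = 0.1042; e–t: (193 + 9)/1200 = 0.1683.
Expected DCO frequency = 0.1042 × 0.1683 ≈ 0.01754; observed = 9/1200 ≈ 0.00750.
Coefficient of coincidence = 0.00750/0.01754 ≈ 0.43.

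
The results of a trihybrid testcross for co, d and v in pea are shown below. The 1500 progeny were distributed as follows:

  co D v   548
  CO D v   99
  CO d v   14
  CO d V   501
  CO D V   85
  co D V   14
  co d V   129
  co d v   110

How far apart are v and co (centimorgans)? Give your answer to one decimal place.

The two most frequent reciprocal classes, CO d V and co D v, are the parental types, so the F1 was CO d V / co D v.
The two rarest classes, CO d v and co D V, are the double crossovers. Comparing them with the parentals, only the v allele has switched, so v is the middle locus and the order is co – v – d.
Crossovers in the co–v interval produce the single-crossover classes co d V and CO D v (129 + 99 = 228) plus the double crossovers (28).
RF(co–v) = (228 + 28) / 1500 = 256/1500 = 0.1707 → 17.1 centimorgans.

17.1 centimorgans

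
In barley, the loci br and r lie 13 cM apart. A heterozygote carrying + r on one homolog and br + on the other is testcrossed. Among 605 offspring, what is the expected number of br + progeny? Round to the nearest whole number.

A map distance of 13 cM corresponds to a recombination frequency of 0.130.
The F1 is + r / br +, so br + is a parental gamete class with expected frequency (1 − r)/2 = 0.870/2 = 0.4350.
Expected number = 0.4350 × 605 = 263.18 ≈ 263.

263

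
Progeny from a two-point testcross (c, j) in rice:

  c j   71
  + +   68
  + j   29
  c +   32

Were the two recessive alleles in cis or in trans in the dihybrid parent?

cis

The two most frequent classes are + + (68) and c j (71); these are the parental (non-recombinant) types.
So the F1 carried + + on one chromosome and c j on the other — the recessive alleles are on the same chromosome (cis / coupling).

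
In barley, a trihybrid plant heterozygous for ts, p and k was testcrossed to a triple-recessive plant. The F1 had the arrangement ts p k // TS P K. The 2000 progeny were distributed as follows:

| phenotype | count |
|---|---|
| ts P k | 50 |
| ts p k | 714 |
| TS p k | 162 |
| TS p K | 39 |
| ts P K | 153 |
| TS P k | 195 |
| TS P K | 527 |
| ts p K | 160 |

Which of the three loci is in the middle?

The two rarest classes, ts P k and TS p K, are the double crossovers. Comparing them with the parentals, only the p allele has switched, so p is the middle locus and the order is k – p – ts.

p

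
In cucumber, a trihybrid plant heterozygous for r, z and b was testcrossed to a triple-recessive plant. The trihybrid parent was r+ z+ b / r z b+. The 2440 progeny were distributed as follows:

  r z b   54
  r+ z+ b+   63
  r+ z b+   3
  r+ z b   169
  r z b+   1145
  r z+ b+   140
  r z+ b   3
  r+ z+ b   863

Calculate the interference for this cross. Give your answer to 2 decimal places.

0.62

The two rarest classes, r z+ b and r+ z b+, are the double crossovers. Comparing them with the parentals, only the r allele has switched, so r is the middle locus and the order is z – r – b.
z–r: (309 + 6)/2440 = 0.1291; r–b: (117 + 6)/2440 = 0.0504.
Expected DCO frequency = 0.1291 × 0.0504 ≈ 0.00651; observed = 6/2440 ≈ 0.00246.
Coefficient of coincidence = 0.00246/0.00651 ≈ 0.38; interference = 1 − 0.38 = 0.62.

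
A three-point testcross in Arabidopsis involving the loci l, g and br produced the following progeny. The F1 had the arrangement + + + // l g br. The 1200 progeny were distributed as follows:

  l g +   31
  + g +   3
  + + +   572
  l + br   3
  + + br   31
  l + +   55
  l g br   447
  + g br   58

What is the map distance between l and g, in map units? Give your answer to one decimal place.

The two rarest classes, + g + and l + br, are the double crossovers. Comparing them with the parentals, only the g allele has switched, so g is the middle locus and the order is br – g – l.
Crossovers in the g–l interval produce the single-crossover classes l + + and + g br (55 + 58 = 113) plus the double crossovers (6).
RF(g–l) = (113 + 6) / 1200 = 119/1200 = 0.0992 → 9.9 map units.

9.9 map units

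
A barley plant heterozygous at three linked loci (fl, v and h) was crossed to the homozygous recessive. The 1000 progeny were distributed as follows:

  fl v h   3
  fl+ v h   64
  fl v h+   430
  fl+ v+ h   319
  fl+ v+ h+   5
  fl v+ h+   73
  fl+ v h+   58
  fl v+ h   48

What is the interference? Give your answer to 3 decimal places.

0.516

The two most frequent reciprocal classes, fl+ v+ h and fl v h+, are the parental types, so the F1 was fl+ v+ h / fl v h+.
The two rarest classes, fl+ v+ h+ and fl v h, are the double crossovers. Comparing them with the parentals, only the h allele has switched, so h is the middle locus and the order is v – h – fl.
v–h: (137 + 8)/1000 = 0.1450; h–fl: (106 + 8)/1000 = 0.1140.
Expected DCO frequency = 0.1450 × 0.1140 ≈ 0.01653; observed = 8/1000 ≈ 0.00800.
Coefficient of coincidence = 0.00800/0.01653 ≈ 0.484; interference = 1 − 0.484 = 0.516.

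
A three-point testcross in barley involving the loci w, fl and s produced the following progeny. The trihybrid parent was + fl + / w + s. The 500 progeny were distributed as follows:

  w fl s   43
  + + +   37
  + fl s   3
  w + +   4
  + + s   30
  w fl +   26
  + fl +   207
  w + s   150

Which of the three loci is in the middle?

The two rarest classes, + fl s and w + +, are the double crossovers. Comparing them with the parentals, only the s allele has switched, so s is the middle locus and the order is fl – s – w.

s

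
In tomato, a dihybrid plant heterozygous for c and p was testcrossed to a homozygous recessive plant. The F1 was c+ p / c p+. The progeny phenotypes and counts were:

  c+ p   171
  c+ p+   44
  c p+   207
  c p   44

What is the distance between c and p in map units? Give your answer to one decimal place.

18.9 map units

The recombinant classes are c+ p+ and c p: 44 + 44 = 88.
Recombination frequency = 88/466 = 0.1888 ≈ 18.9%, i.e. 18.9 map units.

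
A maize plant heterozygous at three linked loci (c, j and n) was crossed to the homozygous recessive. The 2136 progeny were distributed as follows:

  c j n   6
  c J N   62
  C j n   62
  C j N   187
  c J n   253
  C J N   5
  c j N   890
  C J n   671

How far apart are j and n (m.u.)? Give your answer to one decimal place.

6.3 m.u.

The two most frequent reciprocal classes, c j N and C J n, are the parental types, so the F1 was c j N / C J n.
The two rarest classes, c j n and C J N, are the double crossovers. Comparing them with the parentals, only the n allele has switched, so n is the middle locus and the order is j – n – c.
Crossovers in the j–n interval produce the single-crossover classes c J N and C j n (62 + 62 = 124) plus the double crossovers (11).
RF(j–n) = (124 + 11) / 2136 = 135/2136 = 0.0632 → 6.3 m.u.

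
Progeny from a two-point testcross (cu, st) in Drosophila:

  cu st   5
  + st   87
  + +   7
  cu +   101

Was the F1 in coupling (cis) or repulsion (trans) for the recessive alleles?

The two most frequent classes are + st (87) and cu + (101); these are the parental (non-recombinant) types.
So the F1 carried + st on one chromosome and cu + on the other — the recessive alleles are on opposite chromosomes (trans / repulsion).

trans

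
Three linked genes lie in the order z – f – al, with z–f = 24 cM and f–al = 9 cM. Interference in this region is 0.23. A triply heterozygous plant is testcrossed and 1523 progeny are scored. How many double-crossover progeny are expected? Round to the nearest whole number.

Map distances give recombination frequencies of 0.240 and 0.090 for the two intervals.
With interference 0.23 (so coincidence = 0.77), expected double-crossover frequency = 0.240 × 0.090 × 0.77 = 0.01663.
Expected number = 0.01663 × 1523 = 25.33 ≈ 25.

25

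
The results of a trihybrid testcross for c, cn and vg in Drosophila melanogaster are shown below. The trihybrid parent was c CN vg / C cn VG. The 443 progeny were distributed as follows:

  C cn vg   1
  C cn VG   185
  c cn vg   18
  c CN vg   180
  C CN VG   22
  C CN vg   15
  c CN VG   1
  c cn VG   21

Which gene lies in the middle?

The two rarest classes, c CN VG and C cn vg, are the double crossovers. Comparing them with the parentals, only the vg allele has switched, so vg is the middle locus and the order is cn – vg – c.

vg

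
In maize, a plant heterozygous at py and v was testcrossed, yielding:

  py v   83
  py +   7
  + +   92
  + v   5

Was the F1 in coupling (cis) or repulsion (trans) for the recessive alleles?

The two most frequent classes are + + (92) and py v (83); these are the parental (non-recombinant) types.
So the F1 carried + + on one chromosome and py v on the other — the recessive alleles are on the same chromosome (cis / coupling).

cis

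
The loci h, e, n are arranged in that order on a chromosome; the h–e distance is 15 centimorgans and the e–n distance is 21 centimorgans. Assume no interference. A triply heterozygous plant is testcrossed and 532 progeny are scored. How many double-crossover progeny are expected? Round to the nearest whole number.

17

Map distances give recombination frequencies of 0.150 and 0.210 for the two intervals.
With no interference, expected double-crossover frequency = 0.150 × 0.210 = 0.03150.
Expected number = 0.03150 × 532 = 16.76 ≈ 17.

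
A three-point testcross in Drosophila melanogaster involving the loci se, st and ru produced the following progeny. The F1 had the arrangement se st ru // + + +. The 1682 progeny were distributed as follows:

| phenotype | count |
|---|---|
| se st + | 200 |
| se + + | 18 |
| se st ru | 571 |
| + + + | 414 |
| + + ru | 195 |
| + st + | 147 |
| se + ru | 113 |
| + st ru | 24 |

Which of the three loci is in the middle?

The two rarest classes, + st ru and se + +, are the double crossovers. Comparing them with the parentals, only the se allele has switched, so se is the middle locus and the order is st – se – ru.

se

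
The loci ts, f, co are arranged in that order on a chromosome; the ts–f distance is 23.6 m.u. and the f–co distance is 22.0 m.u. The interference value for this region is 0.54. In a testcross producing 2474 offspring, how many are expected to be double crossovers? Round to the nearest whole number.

59

Map distances give recombination frequencies of 0.236 and 0.220 for the two intervals.
With interference 0.54 (so coincidence = 0.46), expected double-crossover frequency = 0.236 × 0.220 × 0.46 = 0.02388.
Expected number = 0.02388 × 2474 = 59.09 ≈ 59.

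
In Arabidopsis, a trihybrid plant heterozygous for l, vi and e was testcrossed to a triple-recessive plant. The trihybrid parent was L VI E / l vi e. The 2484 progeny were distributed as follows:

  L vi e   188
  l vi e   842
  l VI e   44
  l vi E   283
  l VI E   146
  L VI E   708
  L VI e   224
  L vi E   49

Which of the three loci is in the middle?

The two rarest classes, L vi E and l VI e, are the double crossovers. Comparing them with the parentals, only the vi allele has switched, so vi is the middle locus and the order is l – vi – e.

vi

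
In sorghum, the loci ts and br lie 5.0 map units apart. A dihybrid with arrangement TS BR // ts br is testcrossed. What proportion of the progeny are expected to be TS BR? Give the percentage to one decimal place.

A map distance of 5.0 map units corresponds to a recombination frequency of 0.050.
The F1 is TS BR / ts br, so TS BR is a parental gamete class with expected frequency (1 − r)/2 = 0.950/2 = 0.4750.
That is 0.4750 = 47.5% of the progeny.

47.5%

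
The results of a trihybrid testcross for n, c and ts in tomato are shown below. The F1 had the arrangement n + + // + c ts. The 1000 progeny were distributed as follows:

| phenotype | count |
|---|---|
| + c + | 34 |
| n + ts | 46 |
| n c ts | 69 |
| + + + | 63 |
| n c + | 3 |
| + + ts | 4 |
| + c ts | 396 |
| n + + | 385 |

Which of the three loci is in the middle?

The two rarest classes, n c + and + + ts, are the double crossovers. Comparing them with the parentals, only the c allele has switched, so c is the middle locus and the order is ts – c – n.

c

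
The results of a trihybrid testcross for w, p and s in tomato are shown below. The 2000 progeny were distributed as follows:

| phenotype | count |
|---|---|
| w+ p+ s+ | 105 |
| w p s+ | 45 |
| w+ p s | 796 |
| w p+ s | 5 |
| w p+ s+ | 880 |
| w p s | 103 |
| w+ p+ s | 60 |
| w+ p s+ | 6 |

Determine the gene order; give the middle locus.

The two most frequent reciprocal classes, w+ p s and w p+ s+, are the parental types, so the F1 was w+ p s / w p+ s+.
The two rarest classes, w+ p s+ and w p+ s, are the double crossovers. Comparing them with the parentals, only the s allele has switched, so s is the middle locus and the order is p – s – w.

s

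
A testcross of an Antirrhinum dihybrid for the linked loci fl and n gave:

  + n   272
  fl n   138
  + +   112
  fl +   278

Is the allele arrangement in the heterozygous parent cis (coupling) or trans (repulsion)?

trans

The two most frequent classes are + n (272) and fl + (278); these are the parental (non-recombinant) types.
So the F1 carried + n on one chromosome and fl + on the other — the recessive alleles are on opposite chromosomes (trans / repulsion).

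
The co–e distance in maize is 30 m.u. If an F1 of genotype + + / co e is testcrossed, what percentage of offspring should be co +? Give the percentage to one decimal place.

A map distance of 30 m.u. corresponds to a recombination frequency of 0.300.
The F1 is + + / co e, so co + is a recombinant gamete class with expected frequency r/2 = 0.300/2 = 0.1500.
That is 0.1500 = 15.0% of the progeny.

15.0%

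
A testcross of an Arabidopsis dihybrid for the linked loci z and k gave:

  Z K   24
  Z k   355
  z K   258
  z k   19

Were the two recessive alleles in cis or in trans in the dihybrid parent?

trans

The two most frequent classes are Z k (355) and z K (258); these are the parental (non-recombinant) types.
So the F1 carried Z k on one chromosome and z K on the other — the recessive alleles are on opposite chromosomes (trans / repulsion).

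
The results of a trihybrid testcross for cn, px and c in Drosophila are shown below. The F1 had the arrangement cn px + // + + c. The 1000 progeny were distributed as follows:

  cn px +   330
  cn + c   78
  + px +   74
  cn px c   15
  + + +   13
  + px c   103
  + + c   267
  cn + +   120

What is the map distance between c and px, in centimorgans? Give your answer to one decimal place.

The two rarest classes, cn px c and + + +, are the double crossovers. Comparing them with the parentals, only the c allele has switched, so c is the middle locus and the order is cn – c – px.
Crossovers in the c–px interval produce the single-crossover classes cn + + and + px c (120 + 103 = 223) plus the double crossovers (28).
RF(c–px) = (223 + 28) / 1000 = 251/1000 = 0.2510 → 25.1 centimorgans.

25.1 centimorgans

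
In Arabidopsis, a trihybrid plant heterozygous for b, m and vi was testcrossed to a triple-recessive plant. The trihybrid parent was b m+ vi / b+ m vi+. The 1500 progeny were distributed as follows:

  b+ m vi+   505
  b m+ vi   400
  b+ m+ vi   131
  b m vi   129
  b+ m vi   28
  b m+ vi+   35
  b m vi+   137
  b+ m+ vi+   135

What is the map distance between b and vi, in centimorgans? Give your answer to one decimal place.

22.1 centimorgans

The two rarest classes, b m+ vi+ and b+ m vi, are the double crossovers. Comparing them with the parentals, only the vi allele has switched, so vi is the middle locus and the order is b – vi – m.
Crossovers in the b–vi interval produce the single-crossover classes b+ m+ vi and b m vi+ (131 + 137 = 268) plus the double crossovers (63).
RF(b–vi) = (268 + 63) / 1500 = 331/1500 = 0.2207 → 22.1 centimorgans.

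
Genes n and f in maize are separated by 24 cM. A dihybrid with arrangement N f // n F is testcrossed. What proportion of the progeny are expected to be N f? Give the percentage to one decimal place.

38.0%

A map distance of 24 cM corresponds to a recombination frequency of 0.240.
The F1 is N f / n F, so N f is a parental gamete class with expected frequency (1 − r)/2 = 0.760/2 = 0.3800.
That is 0.3800 = 38.0% of the progeny.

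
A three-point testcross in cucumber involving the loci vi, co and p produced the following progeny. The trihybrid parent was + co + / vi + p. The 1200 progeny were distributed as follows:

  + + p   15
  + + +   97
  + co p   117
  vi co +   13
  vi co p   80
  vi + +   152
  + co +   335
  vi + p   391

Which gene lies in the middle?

vi

The two rarest classes, vi co + and + + p, are the double crossovers. Comparing them with the parentals, only the vi allele has switched, so vi is the middle locus and the order is p – vi – co.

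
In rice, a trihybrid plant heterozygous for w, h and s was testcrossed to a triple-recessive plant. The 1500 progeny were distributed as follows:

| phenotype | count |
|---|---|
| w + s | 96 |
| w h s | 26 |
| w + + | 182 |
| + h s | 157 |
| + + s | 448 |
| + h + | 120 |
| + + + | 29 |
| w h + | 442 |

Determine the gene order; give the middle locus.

s

The two most frequent reciprocal classes, w h + and + + s, are the parental types, so the F1 was w h + / + + s.
The two rarest classes, w h s and + + +, are the double crossovers. Comparing them with the parentals, only the s allele has switched, so s is the middle locus and the order is h – s – w.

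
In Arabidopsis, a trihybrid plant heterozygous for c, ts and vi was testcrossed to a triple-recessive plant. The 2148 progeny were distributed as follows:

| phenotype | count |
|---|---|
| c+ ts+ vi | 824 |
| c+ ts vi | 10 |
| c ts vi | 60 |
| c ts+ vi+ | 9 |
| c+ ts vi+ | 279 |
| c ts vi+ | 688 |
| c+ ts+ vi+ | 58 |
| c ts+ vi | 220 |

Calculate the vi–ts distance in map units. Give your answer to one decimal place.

6.4 map units

The two most frequent reciprocal classes, c+ ts+ vi and c ts vi+, are the parental types, so the F1 was c+ ts+ vi / c ts vi+.
The two rarest classes, c+ ts vi and c ts+ vi+, are the double crossovers. Comparing them with the parentals, only the ts allele has switched, so ts is the middle locus and the order is c – ts – vi.
Crossovers in the ts–vi interval produce the single-crossover classes c+ ts+ vi+ and c ts vi (58 + 60 = 118) plus the double crossovers (19).
RF(ts–vi) = (118 + 19) / 2148 = 137/2148 = 0.0638 → 6.4 map units.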